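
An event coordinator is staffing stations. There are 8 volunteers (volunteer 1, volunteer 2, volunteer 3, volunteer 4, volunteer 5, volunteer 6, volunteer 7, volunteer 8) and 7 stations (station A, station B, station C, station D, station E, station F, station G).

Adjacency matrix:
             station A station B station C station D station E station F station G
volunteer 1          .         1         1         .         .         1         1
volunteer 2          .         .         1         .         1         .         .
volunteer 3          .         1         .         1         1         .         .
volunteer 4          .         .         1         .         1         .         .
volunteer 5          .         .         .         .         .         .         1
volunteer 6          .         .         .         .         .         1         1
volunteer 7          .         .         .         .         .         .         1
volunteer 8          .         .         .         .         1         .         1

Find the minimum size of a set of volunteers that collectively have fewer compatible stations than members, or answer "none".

Take S = {volunteer 5, volunteer 7}. Its neighbourhood is {station G}, so |N(S)| = 1 < |S| = 2.
No single vertex violates Hall's condition since each has at least one neighbour, so 2 is the minimum.

2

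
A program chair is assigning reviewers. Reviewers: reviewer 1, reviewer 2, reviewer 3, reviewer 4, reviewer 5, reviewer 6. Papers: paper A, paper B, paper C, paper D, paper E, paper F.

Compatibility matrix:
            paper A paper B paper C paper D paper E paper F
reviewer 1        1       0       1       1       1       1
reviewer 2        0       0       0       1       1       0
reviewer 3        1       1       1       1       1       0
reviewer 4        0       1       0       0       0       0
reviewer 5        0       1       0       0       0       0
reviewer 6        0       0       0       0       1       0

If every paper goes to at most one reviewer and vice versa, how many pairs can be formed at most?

5

One maximum matching: reviewer 1-paper C, reviewer 2-paper D, reviewer 3-paper A, reviewer 4-paper B, reviewer 6-paper E.
The set {reviewer 4, reviewer 5} has only 1 neighbour ({paper B}), so by Hall's theorem at most 5 of the 6 reviewers can be matched.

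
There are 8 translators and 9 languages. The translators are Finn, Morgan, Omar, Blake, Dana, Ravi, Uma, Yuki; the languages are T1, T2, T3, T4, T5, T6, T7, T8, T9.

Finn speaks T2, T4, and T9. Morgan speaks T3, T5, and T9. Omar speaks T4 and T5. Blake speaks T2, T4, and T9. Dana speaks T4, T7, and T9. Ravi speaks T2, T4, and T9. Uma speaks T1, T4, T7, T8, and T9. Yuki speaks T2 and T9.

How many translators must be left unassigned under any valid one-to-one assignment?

One maximum matching: Finn-T4, Morgan-T3, Omar-T5, Blake-T2, Dana-T7, Ravi-T9, Uma-T8.
The set {Finn, Blake, Ravi, Yuki} has only 3 neighbours ({T2, T4, T9}), so by Hall's theorem at most 7 of the 8 translators can be matched.
That matches 7 of the 8, leaving 1 unmatched; no matching can do better.

1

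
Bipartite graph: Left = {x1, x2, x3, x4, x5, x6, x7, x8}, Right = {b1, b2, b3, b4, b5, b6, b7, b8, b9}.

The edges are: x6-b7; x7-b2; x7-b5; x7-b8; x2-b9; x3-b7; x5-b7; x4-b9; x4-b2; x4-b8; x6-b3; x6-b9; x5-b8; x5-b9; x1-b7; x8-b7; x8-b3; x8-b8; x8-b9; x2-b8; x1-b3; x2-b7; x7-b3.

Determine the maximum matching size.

6

For example, pair x1-b3, x2-b9, x3-b7, x4-b2, x5-b8, x7-b5.
The set {x1, x2, x3, x5, x6, x8} has only 4 neighbours ({b3, b7, b8, b9}), so by Hall's theorem at most 6 of the 8 left vertices can be matched.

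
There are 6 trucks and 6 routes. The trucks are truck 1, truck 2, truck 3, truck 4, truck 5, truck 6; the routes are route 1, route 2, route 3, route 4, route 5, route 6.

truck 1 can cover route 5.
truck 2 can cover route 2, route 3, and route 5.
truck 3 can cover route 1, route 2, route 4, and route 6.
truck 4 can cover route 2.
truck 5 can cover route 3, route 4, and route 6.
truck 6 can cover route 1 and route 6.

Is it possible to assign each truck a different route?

One maximum matching: truck 1–route 5, truck 2–route 3, truck 3–route 1, truck 4–route 2, truck 5–route 4, truck 6–route 6.
All 6 trucks are covered.

Yes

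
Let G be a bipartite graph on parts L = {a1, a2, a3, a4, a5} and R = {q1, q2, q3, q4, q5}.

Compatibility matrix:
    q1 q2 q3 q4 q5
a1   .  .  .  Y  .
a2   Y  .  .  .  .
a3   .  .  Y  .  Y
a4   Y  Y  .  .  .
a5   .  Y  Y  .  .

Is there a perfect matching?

Yes

For example, pair a1→q4, a2→q1, a3→q5, a4→q2, a5→q3.
All 5 left vertices are covered.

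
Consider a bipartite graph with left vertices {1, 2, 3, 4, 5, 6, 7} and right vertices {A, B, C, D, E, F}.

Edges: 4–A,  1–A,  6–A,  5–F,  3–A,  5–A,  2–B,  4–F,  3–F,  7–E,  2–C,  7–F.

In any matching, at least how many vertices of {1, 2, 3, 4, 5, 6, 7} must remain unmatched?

3

One maximum matching: 1→A, 2→B, 3→F, 7→E.
The set {1, 3, 4, 5, 6} has only 2 neighbours ({A, F}), so by Hall's theorem at most 4 of the 7 left vertices can be matched.
That matches 4 of the 7, leaving 3 unmatched; no matching can do better.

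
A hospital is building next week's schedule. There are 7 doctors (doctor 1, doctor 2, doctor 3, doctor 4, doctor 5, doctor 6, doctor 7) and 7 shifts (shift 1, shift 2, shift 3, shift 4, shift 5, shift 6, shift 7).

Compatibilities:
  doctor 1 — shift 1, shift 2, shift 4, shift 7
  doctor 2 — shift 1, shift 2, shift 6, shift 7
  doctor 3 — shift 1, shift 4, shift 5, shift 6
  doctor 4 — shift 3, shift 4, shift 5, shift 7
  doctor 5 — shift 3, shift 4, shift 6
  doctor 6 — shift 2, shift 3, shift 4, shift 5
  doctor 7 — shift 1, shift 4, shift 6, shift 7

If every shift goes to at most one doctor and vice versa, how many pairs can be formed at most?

For example, pair doctor 1–shift 2, doctor 2–shift 1, doctor 3–shift 5, doctor 4–shift 7, doctor 5–shift 4, doctor 6–shift 3, doctor 7–shift 6.
This saturates every doctor, so 7 is the maximum.

7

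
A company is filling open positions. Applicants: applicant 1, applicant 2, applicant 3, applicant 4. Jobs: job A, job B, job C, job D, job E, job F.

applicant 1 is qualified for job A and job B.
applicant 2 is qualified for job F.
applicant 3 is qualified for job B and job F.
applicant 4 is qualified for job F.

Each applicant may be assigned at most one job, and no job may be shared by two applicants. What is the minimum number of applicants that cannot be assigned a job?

1

A valid assignment of size 3: applicant 1-job A, applicant 2-job F, applicant 3-job B.
The set {applicant 2, applicant 4} has only 1 neighbour ({job F}), so by Hall's theorem at most 3 of the 4 applicants can be matched.
That matches 3 of the 4, leaving 1 unmatched; no matching can do better.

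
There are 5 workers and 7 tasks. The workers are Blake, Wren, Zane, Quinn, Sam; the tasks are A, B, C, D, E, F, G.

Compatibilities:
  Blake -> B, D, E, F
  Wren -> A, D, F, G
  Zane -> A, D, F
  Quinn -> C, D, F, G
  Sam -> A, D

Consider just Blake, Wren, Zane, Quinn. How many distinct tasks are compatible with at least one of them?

The union of neighbours of {Blake, Wren, Zane, Quinn} is {A, B, C, D, E, F, G}, which has 7 elements.
Since |N(S)| = 7 ≥ |S| = 4, Hall's condition holds for this subset.

7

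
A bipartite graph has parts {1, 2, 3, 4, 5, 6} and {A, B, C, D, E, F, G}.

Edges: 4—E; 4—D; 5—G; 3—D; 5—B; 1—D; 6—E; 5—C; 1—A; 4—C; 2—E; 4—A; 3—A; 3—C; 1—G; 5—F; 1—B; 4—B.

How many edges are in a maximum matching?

A valid assignment of size 5: 1-G, 2-E, 3-C, 4-A, 5-B.
The set {2, 6} has only 1 neighbour ({E}), so by Hall's theorem at most 5 of the 6 left vertices can be matched.

5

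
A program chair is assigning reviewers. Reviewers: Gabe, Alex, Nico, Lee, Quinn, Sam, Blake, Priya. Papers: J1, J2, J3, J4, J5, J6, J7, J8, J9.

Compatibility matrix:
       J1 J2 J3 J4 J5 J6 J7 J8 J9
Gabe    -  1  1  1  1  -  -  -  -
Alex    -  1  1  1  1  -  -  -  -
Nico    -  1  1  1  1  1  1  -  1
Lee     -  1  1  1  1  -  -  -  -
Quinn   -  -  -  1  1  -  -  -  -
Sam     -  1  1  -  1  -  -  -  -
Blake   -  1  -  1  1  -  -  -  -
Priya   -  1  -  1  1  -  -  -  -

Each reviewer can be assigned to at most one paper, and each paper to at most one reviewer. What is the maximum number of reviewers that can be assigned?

5

For example, pair Gabe-J4, Alex-J3, Nico-J6, Lee-J2, Quinn-J5.
The set {Gabe, Alex, Lee, Quinn, Sam, Blake, Priya} has only 4 neighbours ({J2, J3, J4, J5}), so by Hall's theorem at most 5 of the 8 reviewers can be matched.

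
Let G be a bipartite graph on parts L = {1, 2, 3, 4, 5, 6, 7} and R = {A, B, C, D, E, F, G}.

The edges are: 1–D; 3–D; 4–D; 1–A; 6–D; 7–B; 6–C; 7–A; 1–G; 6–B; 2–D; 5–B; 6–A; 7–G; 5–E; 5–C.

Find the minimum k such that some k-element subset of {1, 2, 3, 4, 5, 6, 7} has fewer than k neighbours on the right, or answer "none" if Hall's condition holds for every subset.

2

Take S = {2, 3}. Its neighbourhood is {D}, so |N(S)| = 1 < |S| = 2.
No single vertex violates Hall's condition since each has at least one neighbour, so 2 is the minimum.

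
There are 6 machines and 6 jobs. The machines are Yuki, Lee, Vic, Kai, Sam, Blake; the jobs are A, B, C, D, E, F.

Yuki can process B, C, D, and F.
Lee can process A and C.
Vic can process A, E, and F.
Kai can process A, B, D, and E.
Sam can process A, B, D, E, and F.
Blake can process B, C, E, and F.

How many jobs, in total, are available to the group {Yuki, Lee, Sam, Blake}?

The union of neighbours of {Yuki, Lee, Sam, Blake} is {A, B, C, D, E, F}, which has 6 elements.
Since |N(S)| = 6 ≥ |S| = 4, Hall's condition holds for this subset.

6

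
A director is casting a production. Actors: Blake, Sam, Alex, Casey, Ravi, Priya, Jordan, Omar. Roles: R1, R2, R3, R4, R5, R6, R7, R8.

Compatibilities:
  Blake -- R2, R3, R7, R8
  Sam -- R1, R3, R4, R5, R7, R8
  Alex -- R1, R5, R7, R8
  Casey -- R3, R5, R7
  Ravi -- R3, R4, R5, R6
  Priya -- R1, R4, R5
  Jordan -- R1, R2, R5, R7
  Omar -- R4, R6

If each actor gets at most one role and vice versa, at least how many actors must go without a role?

0

A valid assignment of size 8: Blake–R2, Sam–R3, Alex–R8, Casey–R5, Ravi–R6, Priya–R1, Jordan–R7, Omar–R4.
This saturates every actor, so 8 is the maximum.
That matches 8 of the 8, leaving 0 unmatched; no matching can do better.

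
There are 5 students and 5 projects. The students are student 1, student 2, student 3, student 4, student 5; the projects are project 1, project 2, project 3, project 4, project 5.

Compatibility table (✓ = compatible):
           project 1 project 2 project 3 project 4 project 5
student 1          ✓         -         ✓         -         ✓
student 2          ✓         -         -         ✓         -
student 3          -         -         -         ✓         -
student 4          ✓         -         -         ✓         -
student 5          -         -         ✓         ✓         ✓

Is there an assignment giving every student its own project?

The set {student 2, student 3, student 4} has only 2 neighbours ({project 1, project 4}), so by Hall's theorem at most 4 of the 5 students can be matched.
Hence no matching covers every student.

No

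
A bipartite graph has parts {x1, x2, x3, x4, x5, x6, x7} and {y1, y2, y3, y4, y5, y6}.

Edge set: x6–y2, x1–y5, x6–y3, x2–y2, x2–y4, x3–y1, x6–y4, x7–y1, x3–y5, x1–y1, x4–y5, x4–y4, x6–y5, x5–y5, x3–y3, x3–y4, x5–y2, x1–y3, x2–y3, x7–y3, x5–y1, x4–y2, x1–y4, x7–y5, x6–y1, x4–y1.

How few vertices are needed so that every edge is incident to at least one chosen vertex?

A maximum matching has 5 edges (e.g. x1–y4, x2–y3, x3–y5, x4–y2, x5–y1).
By König's theorem the minimum vertex cover has the same size. One such cover is {y1, y2, y3, y4, y5}.

5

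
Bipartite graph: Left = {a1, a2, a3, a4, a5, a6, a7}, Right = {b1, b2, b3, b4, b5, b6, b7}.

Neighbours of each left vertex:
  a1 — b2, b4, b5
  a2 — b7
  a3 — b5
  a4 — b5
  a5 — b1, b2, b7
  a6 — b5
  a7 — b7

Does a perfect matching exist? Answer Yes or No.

The set {a2, a3, a4, a6, a7} has only 2 neighbours ({b5, b7}), so by Hall's theorem at most 4 of the 7 left vertices can be matched.
Hence no matching covers every left vertex.

No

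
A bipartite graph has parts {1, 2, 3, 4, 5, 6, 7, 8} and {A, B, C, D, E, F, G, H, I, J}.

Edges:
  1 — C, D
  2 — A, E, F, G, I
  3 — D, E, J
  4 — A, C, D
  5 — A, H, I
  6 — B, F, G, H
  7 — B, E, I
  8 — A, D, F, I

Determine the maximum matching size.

8

For example, pair 1–D, 2–G, 3–E, 4–C, 5–H, 6–F, 7–B, 8–I.
This saturates every left vertex, so 8 is the maximum.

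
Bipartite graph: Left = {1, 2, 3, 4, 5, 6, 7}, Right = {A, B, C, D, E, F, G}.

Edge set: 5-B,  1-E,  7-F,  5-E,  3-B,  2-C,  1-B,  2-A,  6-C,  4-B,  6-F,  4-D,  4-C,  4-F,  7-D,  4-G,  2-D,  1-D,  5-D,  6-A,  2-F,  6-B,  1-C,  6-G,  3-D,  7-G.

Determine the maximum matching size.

7

A valid assignment of size 7: 1→B, 2→C, 3→D, 4→G, 5→E, 6→A, 7→F.
This saturates every left vertex, so 7 is the maximum.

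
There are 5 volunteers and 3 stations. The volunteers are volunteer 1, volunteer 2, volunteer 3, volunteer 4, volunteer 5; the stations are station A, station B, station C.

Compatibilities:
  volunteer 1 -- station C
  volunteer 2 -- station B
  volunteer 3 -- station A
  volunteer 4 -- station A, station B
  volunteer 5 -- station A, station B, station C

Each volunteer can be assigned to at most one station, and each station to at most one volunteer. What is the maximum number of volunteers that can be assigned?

3

For example, pair volunteer 1→station C, volunteer 2→station B, volunteer 3→station A.
The set {volunteer 1, volunteer 2, volunteer 3, volunteer 4, volunteer 5} has only 3 neighbours ({station A, station B, station C}), so by Hall's theorem at most 3 of the 5 volunteers can be matched.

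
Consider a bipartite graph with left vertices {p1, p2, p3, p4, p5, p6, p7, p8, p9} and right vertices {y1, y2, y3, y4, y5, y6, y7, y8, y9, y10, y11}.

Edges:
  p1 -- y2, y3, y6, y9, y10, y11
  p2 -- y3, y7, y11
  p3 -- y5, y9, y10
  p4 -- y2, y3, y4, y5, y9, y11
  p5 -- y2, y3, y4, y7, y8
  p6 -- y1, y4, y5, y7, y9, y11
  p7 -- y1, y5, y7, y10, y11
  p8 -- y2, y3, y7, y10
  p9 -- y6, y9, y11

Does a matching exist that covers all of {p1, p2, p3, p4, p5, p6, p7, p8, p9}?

Yes

A valid assignment of size 9: p1-y11, p2-y3, p3-y5, p4-y4, p5-y8, p6-y7, p7-y1, p8-y10, p9-y6.
Every left vertex is matched, so this matching saturates all of them.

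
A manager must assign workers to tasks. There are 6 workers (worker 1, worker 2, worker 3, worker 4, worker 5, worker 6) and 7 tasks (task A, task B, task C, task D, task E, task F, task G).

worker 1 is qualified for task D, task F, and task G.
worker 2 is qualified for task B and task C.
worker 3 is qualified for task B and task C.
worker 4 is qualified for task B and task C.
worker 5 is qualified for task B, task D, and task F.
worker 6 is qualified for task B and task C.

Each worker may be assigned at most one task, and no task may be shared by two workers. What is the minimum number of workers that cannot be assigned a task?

2

For example, pair worker 1–task G, worker 2–task C, worker 3–task B, worker 5–task D.
The set {worker 2, worker 3, worker 4, worker 6} has only 2 neighbours ({task B, task C}), so by Hall's theorem at most 4 of the 6 workers can be matched.
That matches 4 of the 6, leaving 2 unmatched; no matching can do better.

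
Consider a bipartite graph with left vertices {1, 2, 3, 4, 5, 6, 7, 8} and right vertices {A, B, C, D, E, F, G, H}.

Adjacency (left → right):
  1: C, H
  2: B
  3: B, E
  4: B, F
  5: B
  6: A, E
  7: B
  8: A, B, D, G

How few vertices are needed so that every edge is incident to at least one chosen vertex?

A maximum matching has 6 edges (e.g. 1–C, 2–B, 3–E, 4–F, 6–A, 8–G).
By König's theorem the minimum vertex cover has the same size. One such cover is {1, 3, 4, 6, 8, B}.

6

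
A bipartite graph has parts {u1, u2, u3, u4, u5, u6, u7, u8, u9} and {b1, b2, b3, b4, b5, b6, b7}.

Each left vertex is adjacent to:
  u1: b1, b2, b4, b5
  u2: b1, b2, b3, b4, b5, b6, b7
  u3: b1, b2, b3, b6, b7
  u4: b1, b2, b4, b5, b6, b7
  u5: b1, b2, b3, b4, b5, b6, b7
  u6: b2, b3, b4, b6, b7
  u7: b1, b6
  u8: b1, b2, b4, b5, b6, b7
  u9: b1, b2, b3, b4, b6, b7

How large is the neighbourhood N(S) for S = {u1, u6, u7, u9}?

The union of neighbours of {u1, u6, u7, u9} is {b1, b2, b3, b4, b5, b6, b7}, which has 7 elements.
Since |N(S)| = 7 ≥ |S| = 4, Hall's condition holds for this subset.

7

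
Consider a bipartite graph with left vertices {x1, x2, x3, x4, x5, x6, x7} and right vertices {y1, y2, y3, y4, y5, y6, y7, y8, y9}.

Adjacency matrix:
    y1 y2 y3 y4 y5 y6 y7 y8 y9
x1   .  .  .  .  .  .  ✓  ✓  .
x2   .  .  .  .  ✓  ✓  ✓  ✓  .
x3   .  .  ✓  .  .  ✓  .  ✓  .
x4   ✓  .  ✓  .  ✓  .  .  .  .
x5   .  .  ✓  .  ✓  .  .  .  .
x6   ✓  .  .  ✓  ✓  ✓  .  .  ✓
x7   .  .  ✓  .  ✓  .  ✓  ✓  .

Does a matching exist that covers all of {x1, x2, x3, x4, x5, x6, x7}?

Yes

One maximum matching: x1–y7, x2–y6, x3–y8, x4–y1, x5–y5, x6–y9, x7–y3.
Every left vertex is matched, so this matching saturates all of them.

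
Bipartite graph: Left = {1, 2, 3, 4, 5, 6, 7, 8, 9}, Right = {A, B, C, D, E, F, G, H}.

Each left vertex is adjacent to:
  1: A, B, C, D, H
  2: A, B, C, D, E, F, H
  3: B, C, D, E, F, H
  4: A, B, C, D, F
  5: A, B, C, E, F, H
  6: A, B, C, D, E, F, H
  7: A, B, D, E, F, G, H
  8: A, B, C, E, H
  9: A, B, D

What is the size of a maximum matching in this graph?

8

For example, pair 1→D, 2→F, 3→B, 4→C, 5→H, 6→E, 7→G, 8→A.
The set {1, 2, 3, 4, 5, 6, 8, 9} has only 7 neighbours ({A, B, C, D, E, F, H}), so by Hall's theorem at most 8 of the 9 left vertices can be matched.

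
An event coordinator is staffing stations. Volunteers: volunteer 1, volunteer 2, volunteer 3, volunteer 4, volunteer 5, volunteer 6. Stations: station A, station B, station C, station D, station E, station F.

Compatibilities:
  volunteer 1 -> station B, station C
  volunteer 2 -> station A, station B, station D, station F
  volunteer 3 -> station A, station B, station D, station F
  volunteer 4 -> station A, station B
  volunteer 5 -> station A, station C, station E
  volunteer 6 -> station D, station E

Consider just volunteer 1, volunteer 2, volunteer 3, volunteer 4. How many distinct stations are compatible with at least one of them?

The union of neighbours of {volunteer 1, volunteer 2, volunteer 3, volunteer 4} is {station A, station B, station C, station D, station F}, which has 5 elements.
Since |N(S)| = 5 ≥ |S| = 4, Hall's condition holds for this subset.

5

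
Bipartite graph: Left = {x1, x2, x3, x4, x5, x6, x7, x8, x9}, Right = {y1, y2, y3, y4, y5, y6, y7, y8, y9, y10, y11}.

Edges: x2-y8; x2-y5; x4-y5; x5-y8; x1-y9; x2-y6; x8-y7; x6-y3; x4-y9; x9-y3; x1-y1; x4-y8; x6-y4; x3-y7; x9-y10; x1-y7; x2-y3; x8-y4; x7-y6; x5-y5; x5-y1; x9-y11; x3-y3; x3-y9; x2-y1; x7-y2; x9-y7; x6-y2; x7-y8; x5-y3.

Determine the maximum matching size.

For example, pair x1→y7, x2→y6, x3→y9, x4→y5, x5→y1, x6→y2, x7→y8, x8→y4, x9→y3.
This saturates every left vertex, so 9 is the maximum.

9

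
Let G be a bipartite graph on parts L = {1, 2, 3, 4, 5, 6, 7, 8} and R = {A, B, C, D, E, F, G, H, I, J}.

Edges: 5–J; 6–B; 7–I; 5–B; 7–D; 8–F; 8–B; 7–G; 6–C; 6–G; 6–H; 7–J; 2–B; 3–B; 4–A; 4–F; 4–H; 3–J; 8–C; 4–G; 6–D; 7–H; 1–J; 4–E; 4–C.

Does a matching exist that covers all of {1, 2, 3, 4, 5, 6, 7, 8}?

No

The set {1, 2, 3, 5} has only 2 neighbours ({B, J}), so by Hall's theorem at most 6 of the 8 left vertices can be matched.
Hence no matching covers every left vertex.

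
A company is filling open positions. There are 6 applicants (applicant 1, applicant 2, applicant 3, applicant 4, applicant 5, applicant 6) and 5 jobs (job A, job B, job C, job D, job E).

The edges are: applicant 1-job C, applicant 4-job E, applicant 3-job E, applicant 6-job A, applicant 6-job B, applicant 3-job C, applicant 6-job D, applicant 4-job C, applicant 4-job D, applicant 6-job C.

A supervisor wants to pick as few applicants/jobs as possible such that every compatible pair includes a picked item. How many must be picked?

A maximum matching has 4 edges (e.g. applicant 1–job C, applicant 3–job E, applicant 4–job D, applicant 6–job A).
By König's theorem the minimum vertex cover has the same size. One such cover is {applicant 1, applicant 3, applicant 4, applicant 6}.

4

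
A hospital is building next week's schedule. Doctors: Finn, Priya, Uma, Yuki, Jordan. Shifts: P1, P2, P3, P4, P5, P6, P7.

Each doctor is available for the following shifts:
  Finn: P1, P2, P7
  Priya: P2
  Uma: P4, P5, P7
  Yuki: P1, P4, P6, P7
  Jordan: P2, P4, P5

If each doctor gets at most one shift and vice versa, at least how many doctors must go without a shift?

0

A valid assignment of size 5: Finn–P1, Priya–P2, Uma–P7, Yuki–P6, Jordan–P5.
All 5 doctors are matched, so no larger matching exists.
That matches 5 of the 5, leaving 0 unmatched; no matching can do better.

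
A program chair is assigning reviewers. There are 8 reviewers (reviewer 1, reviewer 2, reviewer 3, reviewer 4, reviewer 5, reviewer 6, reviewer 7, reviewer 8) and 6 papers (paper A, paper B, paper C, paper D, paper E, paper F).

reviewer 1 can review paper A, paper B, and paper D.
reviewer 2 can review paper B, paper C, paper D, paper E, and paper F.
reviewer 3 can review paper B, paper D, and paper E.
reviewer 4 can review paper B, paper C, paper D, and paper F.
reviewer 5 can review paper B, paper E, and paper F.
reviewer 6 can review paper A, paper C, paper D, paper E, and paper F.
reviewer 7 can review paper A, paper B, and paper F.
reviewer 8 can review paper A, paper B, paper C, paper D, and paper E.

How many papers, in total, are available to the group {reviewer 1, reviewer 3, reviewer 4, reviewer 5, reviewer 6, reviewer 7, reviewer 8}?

6

The union of neighbours of {reviewer 1, reviewer 3, reviewer 4, reviewer 5, reviewer 6, reviewer 7, reviewer 8} is {paper A, paper B, paper C, paper D, paper E, paper F}, which has 6 elements.
Since |N(S)| = 6 < |S| = 7, Hall's condition fails for this subset.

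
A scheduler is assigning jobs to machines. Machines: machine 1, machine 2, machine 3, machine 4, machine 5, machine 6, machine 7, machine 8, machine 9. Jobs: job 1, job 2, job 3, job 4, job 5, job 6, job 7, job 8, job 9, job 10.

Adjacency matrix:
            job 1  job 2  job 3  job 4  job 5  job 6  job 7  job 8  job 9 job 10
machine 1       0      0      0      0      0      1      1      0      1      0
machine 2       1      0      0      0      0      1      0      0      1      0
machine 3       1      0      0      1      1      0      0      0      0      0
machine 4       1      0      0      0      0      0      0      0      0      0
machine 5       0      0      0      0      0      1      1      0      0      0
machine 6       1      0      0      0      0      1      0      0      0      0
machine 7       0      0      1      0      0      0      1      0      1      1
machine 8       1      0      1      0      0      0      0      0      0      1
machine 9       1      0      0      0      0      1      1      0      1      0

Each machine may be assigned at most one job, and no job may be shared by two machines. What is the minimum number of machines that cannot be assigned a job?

2

One maximum matching: machine 1-job 7, machine 2-job 9, machine 3-job 4, machine 4-job 1, machine 5-job 6, machine 7-job 10, machine 8-job 3.
The set {machine 1, machine 2, machine 4, machine 5, machine 6, machine 9} has only 4 neighbours ({job 1, job 6, job 7, job 9}), so by Hall's theorem at most 7 of the 9 machines can be matched.
That matches 7 of the 9, leaving 2 unmatched; no matching can do better.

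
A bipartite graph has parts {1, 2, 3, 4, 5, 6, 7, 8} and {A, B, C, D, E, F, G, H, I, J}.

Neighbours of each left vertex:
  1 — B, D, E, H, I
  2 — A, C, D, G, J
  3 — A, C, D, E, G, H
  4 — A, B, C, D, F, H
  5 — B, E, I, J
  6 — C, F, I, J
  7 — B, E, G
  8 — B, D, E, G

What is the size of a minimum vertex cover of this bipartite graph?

8

{1, 2, 3, 4, 5, 6, 7, 8} is a vertex cover of size 8: every edge has an endpoint in this set.
No smaller cover exists because 1–D, 2–G, 3–A, 4–H, 5–J, 6–C, 7–E, 8–B is a matching of size 8, and a cover must include an endpoint of each of these disjoint edges (König's theorem).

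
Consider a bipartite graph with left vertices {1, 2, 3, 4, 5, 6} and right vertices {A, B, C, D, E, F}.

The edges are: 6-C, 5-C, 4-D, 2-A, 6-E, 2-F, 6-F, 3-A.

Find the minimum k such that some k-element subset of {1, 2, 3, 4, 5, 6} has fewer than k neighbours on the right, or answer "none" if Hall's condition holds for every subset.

Take S = {1}. Its neighbourhood is {}, so |N(S)| = 0 < |S| = 1.

1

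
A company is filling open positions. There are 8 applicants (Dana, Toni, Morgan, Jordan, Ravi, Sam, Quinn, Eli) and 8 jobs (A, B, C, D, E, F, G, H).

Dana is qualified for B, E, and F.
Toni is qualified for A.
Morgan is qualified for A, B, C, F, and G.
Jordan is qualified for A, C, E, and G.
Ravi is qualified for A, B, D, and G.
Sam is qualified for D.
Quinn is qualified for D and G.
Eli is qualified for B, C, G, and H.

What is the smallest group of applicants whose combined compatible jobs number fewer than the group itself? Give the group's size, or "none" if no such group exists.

none

A matching saturating every applicant exists, for instance Dana→E, Toni→A, Morgan→F, Jordan→C, Ravi→B, Sam→D, Quinn→G, Eli→H.
By Hall's marriage theorem, this means |N(S)| ≥ |S| for every subset S, so no violating subset exists.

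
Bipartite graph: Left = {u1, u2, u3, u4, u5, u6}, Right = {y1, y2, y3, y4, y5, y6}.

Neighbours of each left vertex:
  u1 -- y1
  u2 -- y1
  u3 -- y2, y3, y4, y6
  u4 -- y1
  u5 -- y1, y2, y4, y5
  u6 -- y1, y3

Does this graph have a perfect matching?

No

The set {u1, u2, u4} has only 1 neighbour ({y1}), so by Hall's theorem at most 4 of the 6 left vertices can be matched.
Hence no matching covers every left vertex.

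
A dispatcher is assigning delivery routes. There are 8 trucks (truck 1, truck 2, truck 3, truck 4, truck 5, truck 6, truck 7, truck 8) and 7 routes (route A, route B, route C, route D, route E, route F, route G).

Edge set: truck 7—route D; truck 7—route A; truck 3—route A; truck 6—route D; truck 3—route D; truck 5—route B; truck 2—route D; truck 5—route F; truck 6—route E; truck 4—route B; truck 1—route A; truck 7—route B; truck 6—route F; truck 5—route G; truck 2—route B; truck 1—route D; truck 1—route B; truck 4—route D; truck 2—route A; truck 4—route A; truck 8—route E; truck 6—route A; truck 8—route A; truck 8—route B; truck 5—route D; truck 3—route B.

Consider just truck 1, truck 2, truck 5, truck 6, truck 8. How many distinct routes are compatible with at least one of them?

6

The union of neighbours of {truck 1, truck 2, truck 5, truck 6, truck 8} is {route A, route B, route D, route E, route F, route G}, which has 6 elements.
Since |N(S)| = 6 ≥ |S| = 5, Hall's condition holds for this subset.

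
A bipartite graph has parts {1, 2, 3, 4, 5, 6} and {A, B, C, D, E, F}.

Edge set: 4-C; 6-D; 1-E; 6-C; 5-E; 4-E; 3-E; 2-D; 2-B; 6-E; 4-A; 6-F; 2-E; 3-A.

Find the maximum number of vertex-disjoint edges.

For example, pair 1–E, 2–B, 3–A, 4–C, 6–D.
The set {1, 5} has only 1 neighbour ({E}), so by Hall's theorem at most 5 of the 6 left vertices can be matched.

5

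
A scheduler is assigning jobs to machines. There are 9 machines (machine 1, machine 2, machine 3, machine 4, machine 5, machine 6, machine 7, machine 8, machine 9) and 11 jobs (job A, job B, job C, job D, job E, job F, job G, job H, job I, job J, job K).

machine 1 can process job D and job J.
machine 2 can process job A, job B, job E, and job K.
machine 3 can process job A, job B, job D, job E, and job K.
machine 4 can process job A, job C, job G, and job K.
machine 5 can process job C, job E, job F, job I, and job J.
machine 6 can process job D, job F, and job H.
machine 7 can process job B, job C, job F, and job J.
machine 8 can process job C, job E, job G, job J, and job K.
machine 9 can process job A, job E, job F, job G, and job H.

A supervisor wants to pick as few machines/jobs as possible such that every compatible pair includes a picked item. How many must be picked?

{machine 1, machine 2, machine 3, machine 4, machine 5, machine 6, machine 7, machine 8, machine 9} is a vertex cover of size 9: every edge has an endpoint in this set.
No smaller cover exists because machine 1–job D, machine 2–job A, machine 3–job B, machine 4–job G, machine 5–job I, machine 6–job H, machine 7–job J, machine 8–job K, machine 9–job F is a matching of size 9, and a cover must include an endpoint of each of these disjoint edges (König's theorem).

9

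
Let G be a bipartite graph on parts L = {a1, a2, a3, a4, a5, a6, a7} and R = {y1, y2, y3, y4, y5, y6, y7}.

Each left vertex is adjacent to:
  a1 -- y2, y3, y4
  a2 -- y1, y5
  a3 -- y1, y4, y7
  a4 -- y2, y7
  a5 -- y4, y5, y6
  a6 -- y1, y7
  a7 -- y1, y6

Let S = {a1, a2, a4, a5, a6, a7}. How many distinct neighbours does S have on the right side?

7

The union of neighbours of {a1, a2, a4, a5, a6, a7} is {y1, y2, y3, y4, y5, y6, y7}, which has 7 elements.
Since |N(S)| = 7 ≥ |S| = 6, Hall's condition holds for this subset.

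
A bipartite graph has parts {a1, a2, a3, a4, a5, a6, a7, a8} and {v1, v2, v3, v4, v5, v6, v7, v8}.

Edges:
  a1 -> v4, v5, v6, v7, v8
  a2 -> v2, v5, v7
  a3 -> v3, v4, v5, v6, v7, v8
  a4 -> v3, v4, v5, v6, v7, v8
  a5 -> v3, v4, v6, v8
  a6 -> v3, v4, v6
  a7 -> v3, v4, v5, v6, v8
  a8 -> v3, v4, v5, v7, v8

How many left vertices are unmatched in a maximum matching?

1

A valid assignment of size 7: a1-v7, a2-v2, a3-v8, a4-v5, a5-v4, a6-v6, a7-v3.
The set {a1, a3, a4, a5, a6, a7, a8} has only 6 neighbours ({v3, v4, v5, v6, v7, v8}), so by Hall's theorem at most 7 of the 8 left vertices can be matched.
That matches 7 of the 8, leaving 1 unmatched; no matching can do better.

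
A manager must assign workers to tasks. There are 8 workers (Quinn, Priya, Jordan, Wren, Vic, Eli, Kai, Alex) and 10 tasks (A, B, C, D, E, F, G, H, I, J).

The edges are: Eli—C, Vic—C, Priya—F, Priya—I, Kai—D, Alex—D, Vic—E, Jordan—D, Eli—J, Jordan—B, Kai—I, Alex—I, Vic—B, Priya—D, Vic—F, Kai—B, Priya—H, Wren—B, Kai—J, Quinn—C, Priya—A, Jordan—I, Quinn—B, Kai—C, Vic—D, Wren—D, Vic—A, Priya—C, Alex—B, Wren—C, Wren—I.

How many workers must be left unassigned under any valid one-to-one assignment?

1

One maximum matching: Quinn–B, Priya–H, Jordan–I, Wren–D, Vic–A, Eli–C, Kai–J.
The set {Quinn, Jordan, Wren, Eli, Kai, Alex} has only 5 neighbours ({B, C, D, I, J}), so by Hall's theorem at most 7 of the 8 workers can be matched.
That matches 7 of the 8, leaving 1 unmatched; no matching can do better.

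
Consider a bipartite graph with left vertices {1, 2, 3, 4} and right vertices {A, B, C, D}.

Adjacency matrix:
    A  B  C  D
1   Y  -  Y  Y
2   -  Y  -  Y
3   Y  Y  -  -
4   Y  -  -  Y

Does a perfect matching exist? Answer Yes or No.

Yes

A valid assignment of size 4: 1–C, 2–B, 3–A, 4–D.
All 4 left vertices are covered.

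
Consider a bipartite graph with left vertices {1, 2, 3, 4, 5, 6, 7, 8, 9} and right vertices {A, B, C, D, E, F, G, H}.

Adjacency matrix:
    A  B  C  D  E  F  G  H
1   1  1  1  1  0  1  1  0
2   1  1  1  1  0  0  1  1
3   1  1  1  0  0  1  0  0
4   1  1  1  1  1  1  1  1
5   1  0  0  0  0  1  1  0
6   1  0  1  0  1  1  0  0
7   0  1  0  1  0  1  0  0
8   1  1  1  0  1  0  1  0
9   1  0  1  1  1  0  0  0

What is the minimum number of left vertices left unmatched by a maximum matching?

For example, pair 1→A, 2→H, 3→B, 4→E, 5→F, 6→C, 7→D, 8→G.
The set {1, 2, 3, 4, 5, 6, 7, 8, 9} has only 8 neighbours ({A, B, C, D, E, F, G, H}), so by Hall's theorem at most 8 of the 9 left vertices can be matched.
That matches 8 of the 9, leaving 1 unmatched; no matching can do better.

1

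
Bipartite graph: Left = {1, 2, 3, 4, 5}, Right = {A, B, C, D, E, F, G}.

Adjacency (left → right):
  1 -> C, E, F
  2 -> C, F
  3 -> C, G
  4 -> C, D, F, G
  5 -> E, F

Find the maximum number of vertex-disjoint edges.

For example, pair 1→C, 2→F, 3→G, 4→D, 5→E.
All 5 left vertices are matched, so no larger matching exists.

5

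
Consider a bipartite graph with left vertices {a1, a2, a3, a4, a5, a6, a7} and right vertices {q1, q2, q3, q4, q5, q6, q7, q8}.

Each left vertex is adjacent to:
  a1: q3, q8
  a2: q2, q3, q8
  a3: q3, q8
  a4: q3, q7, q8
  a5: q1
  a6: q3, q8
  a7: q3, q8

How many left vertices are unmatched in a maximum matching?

One maximum matching: a1-q3, a2-q2, a3-q8, a4-q7, a5-q1.
The set {a1, a3, a6, a7} has only 2 neighbours ({q3, q8}), so by Hall's theorem at most 5 of the 7 left vertices can be matched.
That matches 5 of the 7, leaving 2 unmatched; no matching can do better.

2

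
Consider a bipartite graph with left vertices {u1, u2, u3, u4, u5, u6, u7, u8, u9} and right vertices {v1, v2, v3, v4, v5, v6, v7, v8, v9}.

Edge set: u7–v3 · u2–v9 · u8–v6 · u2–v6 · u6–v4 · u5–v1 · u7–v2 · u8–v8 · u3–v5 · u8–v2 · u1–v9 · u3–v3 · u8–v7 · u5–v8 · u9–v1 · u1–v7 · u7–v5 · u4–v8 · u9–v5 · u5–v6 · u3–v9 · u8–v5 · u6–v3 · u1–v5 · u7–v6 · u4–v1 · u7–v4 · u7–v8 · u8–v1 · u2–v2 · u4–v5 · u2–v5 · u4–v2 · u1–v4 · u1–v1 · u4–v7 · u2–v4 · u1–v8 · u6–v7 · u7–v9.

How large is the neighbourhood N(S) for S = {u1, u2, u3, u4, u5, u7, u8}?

The union of neighbours of {u1, u2, u3, u4, u5, u7, u8} is {v1, v2, v3, v4, v5, v6, v7, v8, v9}, which has 9 elements.
Since |N(S)| = 9 ≥ |S| = 7, Hall's condition holds for this subset.

9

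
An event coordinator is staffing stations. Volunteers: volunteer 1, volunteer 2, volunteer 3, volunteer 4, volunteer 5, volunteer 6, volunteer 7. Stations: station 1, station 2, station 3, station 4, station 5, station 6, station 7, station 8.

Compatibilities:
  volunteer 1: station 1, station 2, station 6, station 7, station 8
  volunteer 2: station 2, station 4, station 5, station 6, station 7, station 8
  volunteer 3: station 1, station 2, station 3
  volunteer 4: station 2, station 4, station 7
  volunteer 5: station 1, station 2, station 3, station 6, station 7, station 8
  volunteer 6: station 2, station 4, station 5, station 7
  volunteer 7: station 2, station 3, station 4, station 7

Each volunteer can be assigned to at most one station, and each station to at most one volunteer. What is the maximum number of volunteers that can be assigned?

7

One maximum matching: volunteer 1–station 8, volunteer 2–station 5, volunteer 3–station 1, volunteer 4–station 4, volunteer 5–station 6, volunteer 6–station 7, volunteer 7–station 2.
All 7 volunteers are matched, so no larger matching exists.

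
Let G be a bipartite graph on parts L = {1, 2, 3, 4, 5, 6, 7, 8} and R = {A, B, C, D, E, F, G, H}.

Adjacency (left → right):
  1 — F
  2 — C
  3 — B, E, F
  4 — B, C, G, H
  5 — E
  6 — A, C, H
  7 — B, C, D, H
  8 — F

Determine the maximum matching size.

One maximum matching: 1-F, 2-C, 3-B, 4-G, 5-E, 6-H, 7-D.
The set {1, 8} has only 1 neighbour ({F}), so by Hall's theorem at most 7 of the 8 left vertices can be matched.

7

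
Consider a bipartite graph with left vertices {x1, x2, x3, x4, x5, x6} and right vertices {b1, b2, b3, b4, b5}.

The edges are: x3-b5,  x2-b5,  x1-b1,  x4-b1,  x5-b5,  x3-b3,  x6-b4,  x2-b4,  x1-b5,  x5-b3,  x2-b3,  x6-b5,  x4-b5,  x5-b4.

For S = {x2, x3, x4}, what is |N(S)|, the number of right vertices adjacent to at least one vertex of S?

4

The union of neighbours of {x2, x3, x4} is {b1, b3, b4, b5}, which has 4 elements.
Since |N(S)| = 4 ≥ |S| = 3, Hall's condition holds for this subset.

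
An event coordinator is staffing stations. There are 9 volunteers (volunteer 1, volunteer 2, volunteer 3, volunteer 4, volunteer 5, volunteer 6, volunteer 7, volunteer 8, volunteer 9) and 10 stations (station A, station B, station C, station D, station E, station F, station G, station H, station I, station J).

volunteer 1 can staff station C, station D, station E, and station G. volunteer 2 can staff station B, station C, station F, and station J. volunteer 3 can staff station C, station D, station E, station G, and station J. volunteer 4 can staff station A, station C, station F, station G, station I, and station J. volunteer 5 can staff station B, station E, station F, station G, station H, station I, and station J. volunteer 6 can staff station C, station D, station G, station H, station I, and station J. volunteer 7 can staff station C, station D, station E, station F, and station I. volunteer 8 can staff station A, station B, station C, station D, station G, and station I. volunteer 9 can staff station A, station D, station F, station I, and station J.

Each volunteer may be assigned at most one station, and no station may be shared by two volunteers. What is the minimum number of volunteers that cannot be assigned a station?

0

For example, pair volunteer 1-station G, volunteer 2-station B, volunteer 3-station E, volunteer 4-station F, volunteer 5-station H, volunteer 6-station J, volunteer 7-station D, volunteer 8-station C, volunteer 9-station I.
This saturates every volunteer, so 9 is the maximum.
That matches 9 of the 9, leaving 0 unmatched; no matching can do better.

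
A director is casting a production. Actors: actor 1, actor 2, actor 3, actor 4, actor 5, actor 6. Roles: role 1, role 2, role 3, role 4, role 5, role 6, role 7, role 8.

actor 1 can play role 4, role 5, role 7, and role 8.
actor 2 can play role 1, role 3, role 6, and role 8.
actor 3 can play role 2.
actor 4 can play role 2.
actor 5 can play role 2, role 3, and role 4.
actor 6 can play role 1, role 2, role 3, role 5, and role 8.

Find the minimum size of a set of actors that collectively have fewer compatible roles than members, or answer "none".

Take S = {actor 3, actor 4}. Its neighbourhood is {role 2}, so |N(S)| = 1 < |S| = 2.
No single vertex violates Hall's condition since each has at least one neighbour, so 2 is the minimum.

2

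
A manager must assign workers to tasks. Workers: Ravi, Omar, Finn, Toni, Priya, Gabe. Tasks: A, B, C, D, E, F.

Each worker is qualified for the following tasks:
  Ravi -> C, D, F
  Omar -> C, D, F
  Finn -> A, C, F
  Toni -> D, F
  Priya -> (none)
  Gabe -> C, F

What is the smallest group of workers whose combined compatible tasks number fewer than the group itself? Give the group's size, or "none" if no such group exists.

1

Take S = {Priya}. Its neighbourhood is {}, so |N(S)| = 0 < |S| = 1.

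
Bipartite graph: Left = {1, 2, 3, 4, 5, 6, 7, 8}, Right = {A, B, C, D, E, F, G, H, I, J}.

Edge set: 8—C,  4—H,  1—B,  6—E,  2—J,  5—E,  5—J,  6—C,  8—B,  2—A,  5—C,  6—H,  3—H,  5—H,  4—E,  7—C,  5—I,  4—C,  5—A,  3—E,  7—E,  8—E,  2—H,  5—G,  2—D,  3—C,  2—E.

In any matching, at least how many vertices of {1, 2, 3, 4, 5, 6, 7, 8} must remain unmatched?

2

A valid assignment of size 6: 1-B, 2-A, 3-H, 4-C, 5-J, 6-E.
The set {1, 3, 4, 6, 7, 8} has only 4 neighbours ({B, C, E, H}), so by Hall's theorem at most 6 of the 8 left vertices can be matched.
That matches 6 of the 8, leaving 2 unmatched; no matching can do better.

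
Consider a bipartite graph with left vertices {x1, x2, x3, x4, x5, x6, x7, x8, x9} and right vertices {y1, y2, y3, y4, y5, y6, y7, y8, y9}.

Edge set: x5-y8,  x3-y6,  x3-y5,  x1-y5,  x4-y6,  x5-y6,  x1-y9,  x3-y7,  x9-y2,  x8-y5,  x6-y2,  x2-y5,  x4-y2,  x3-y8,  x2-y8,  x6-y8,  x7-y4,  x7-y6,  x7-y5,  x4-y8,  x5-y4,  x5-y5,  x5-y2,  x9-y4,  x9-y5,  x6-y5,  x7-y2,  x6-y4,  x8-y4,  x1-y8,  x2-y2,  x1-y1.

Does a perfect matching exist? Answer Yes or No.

No

The set {x2, x4, x5, x6, x7, x8, x9} has only 5 neighbours ({y2, y4, y5, y6, y8}), so by Hall's theorem at most 7 of the 9 left vertices can be matched.
Hence no matching covers every left vertex.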